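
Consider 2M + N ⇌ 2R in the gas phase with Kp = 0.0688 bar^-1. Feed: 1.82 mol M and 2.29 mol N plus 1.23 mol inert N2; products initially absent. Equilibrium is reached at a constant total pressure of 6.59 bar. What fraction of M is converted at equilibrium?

Let X = conversion of M (basis 1.82 mol M); extent of reaction ξ = 0.91X.
Moles: n_M = 1.82 − 1.82X; n_N = 2.29 − 0.91X; n_R = 1.82X; n_I = 1.23 (inert).
n_T = Σnᵢ = 5.34 − 0.91X.
Mole fractions y_i = n_i/n_T; Kp = p_R^2 / (p_M^2 p_N) with p_i = y_i·P.
Substituting and setting equal to 0.0688 bar^-1 gives a polynomial in X; the root in (0,1) is X = 0.298.

X = 0.298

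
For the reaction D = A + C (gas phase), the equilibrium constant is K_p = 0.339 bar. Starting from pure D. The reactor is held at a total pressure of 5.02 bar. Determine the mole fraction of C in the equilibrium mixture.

Basis: 1 mol D initially; let X = conversion of D. Extent ξ = X.
Mole table: n_D = 1 − X; n_A = X; n_C = X.
Total moles n_T = 1 + X.
With p_i = (n_i/n_T)P, K_p = p_A p_C / (p_D).
Equating to 0.339 bar and solving on 0 < X < 1: X = 0.252.
Then n_C = 0.252, n_T = 1.25, so y_C = 0.201.

y_C = 0.201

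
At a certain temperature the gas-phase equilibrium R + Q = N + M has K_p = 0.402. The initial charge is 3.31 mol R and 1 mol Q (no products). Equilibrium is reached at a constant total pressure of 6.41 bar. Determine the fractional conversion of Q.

X = 0.631

Basis: 1 mol Q initially; let X = conversion of Q. Extent ξ = X.
Moles: n_R = 3.31 − X; n_Q = 1 − X; n_N = X; n_M = X.
n_T stays at 4.31 (no change in mole number).
With p_i = (n_i/n_T)P, K_p = p_N p_M / (p_R p_Q).
This yields a degree-2 equation in X; solving on (0,1), X = 0.631.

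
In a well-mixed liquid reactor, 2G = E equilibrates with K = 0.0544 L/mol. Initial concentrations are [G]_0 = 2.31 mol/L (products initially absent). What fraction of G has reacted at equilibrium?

X = 0.172

Let X = conversion of G; extent ξ = 2.31X/2 mol/L.
Concentrations: [G] = 2.31 − 2.31X; [E] = 1.16X.
K = [E] / ([G]^2).
This equals 0.0544 at X = 0.172 (the root in 0 < X < 1).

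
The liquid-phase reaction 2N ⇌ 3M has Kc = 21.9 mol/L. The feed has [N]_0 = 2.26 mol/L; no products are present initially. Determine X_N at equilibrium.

Let X = conversion of N; extent ξ = 2.26X/2 mol/L.
Concentrations: [N] = 2.26 − 2.26X; [M] = 3.39X.
Kc = [M]^3 / ([N]^2).
Equating to 21.9 mol/L: the physical root is X = 0.674.

X = 0.674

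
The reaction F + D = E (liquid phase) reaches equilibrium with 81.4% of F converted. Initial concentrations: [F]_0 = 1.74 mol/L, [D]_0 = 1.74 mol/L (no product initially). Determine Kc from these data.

Kc = 13.5 L/mol

Let X = conversion of F.
Concentrations: [F] = 1.74 − 1.74X; [D] = 1.74 − 1.74X; [E] = 1.74X.
At X = 0.814: [F] = 0.324, [D] = 0.324, [E] = 1.42.
Kc = [E] / ([F] [D]) = 13.5 L/mol.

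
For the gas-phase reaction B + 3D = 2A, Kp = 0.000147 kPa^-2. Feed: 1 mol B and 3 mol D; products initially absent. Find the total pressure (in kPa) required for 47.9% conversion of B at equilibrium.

P = 170 kPa

Basis: 1 mol B initially; let X = conversion of B. Extent ξ = X.
At extent ξ: n_B = 1 − X; n_D = 3 − 3X; n_A = 2X.
n_T = Σnᵢ = 4 − 2X.
Kp = p_A^2 / (p_B p_D^3) with p_i = (n_i/n_T)·P.
At X = 0.479: the mole-fraction product g(X) = Π y_i^ν_i = 4.269. Since Kp = g(X)·P^{-2}, P = (g/Kp)^(1/2) = (4.269/0.000147)^(1/2) = 170 kPa.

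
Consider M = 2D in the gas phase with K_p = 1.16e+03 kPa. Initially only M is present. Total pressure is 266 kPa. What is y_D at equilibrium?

Take 1 mol M as basis and let X be its fractional conversion, so ξ = X.
Mole table: n_M = 1 − X; n_D = 2X.
Total moles n_T = 1 + X.
y_i = n_i/n_T, p_i = y_i·P. K_p = p_D^2 / (p_M).
Setting this equal to 1.16e+03 kPa and taking the physical root (0 < X < 1) gives X = 0.722.
Then n_D = 1.44, n_T = 1.72, so y_D = 0.839.

y_D = 0.839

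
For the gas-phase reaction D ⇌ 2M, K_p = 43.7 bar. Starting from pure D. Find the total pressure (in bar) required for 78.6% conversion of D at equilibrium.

P = 6.76 bar

Basis: 1 mol D initially; let X = conversion of D. Extent ξ = X.
Moles: n_D = 1 − X; n_M = 2X.
Total moles n_T = 1 + X.
K_p = p_M^2 / (p_D) with p_i = (n_i/n_T)·P.
At X = 0.786: the mole-fraction product g(X) = Π y_i^ν_i = 6.466. Since K_p = g(X)·P^{1}, P = (K_p/g)^(1/1) = (43.7/6.466)^(1/1) = 6.76 bar.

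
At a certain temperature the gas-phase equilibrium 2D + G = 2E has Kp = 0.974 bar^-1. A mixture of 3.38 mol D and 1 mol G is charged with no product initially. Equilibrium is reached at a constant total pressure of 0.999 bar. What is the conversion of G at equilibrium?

Let X = conversion of G (basis 1 mol G); extent of reaction ξ = X.
At extent ξ: n_D = 3.38 − 2X; n_G = 1 − X; n_E = 2X.
Summing: n_T = 4.38 − X.
Mole fractions y_i = n_i/n_T; Kp = p_E^2 / (p_D^2 p_G) with p_i = y_i·P.
Setting this equal to 0.974 bar^-1 and taking the physical root (0 < X < 1) gives X = 0.454.

X = 0.454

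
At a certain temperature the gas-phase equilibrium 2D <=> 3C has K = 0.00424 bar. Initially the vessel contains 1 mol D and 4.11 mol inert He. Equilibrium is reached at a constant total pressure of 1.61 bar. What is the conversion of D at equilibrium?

X = 0.144

Basis: 1 mol D initially; let X = conversion of D. Extent ξ = 0.5X.
Species balance: n_D = 1 − X; n_C = 1.5X; n_I = 4.11 (inert).
Summing: n_T = 5.11 + 0.5X.
With p_i = (n_i/n_T)P, K = p_C^3 / (p_D^2).
Equating to 0.00424 bar and solving on 0 < X < 1: X = 0.144.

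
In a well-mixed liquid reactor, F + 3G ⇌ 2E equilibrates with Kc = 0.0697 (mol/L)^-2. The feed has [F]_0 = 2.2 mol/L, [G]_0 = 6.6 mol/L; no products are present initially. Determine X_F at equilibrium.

X = 0.452

Let X = conversion of F; extent ξ = 2.2·X mol/L.
Concentrations: [F] = 2.2 − 2.2X; [G] = 6.6 − 6.6X; [E] = 4.4X.
Kc = [E]^2 / ([F] [G]^3).
This equals 0.0697 at X = 0.452 (the root in 0 < X < 1).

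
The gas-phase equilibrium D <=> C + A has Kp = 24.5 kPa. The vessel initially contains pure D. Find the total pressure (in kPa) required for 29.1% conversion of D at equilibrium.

P = 265 kPa

Let X = conversion of D (basis 1 mol D); extent of reaction ξ = X.
Mole table: n_D = 1 − X; n_C = X; n_A = X.
Total moles n_T = 1 + X.
Kp = p_C p_A / (p_D) with p_i = (n_i/n_T)·P.
At X = 0.291: the mole-fraction product g(X) = Π y_i^ν_i = 0.09252. Since Kp = g(X)·P^{1}, P = (Kp/g)^(1/1) = (24.5/0.09252)^(1/1) = 265 kPa.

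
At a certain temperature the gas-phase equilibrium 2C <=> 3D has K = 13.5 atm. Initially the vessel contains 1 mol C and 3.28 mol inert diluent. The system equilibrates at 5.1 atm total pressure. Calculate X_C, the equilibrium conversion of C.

Let X = conversion of C (basis 1 mol C); extent of reaction ξ = 0.5X.
At extent ξ: n_C = 1 − X; n_D = 1.5X; n_I = 3.28 (inert).
n_T = Σnᵢ = 4.28 + 0.5X.
With p_i = (n_i/n_T)P, K = p_D^3 / (p_C^2).
This yields a degree-3 equation in X; solving on (0,1), X = 0.696.

X = 0.696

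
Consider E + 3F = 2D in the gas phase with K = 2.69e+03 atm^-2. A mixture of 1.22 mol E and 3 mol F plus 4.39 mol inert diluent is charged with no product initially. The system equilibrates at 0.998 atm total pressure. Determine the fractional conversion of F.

X = 0.832

Take 3 mol F as basis and let X be its fractional conversion, so ξ = X.
At extent ξ: n_E = 1.22 − X; n_F = 3 − 3X; n_D = 2X; n_I = 4.39 (inert).
n_T = Σnᵢ = 8.61 − 2X.
With p_i = (n_i/n_T)P, K = p_D^2 / (p_E p_F^3).
This yields a degree-4 equation in X; solving on (0,1), X = 0.832.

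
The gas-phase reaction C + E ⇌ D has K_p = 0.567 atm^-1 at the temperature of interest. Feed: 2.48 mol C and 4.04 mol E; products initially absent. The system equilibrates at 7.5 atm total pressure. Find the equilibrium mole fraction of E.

y_E = 0.488

Let X = conversion of C (basis 2.48 mol C); extent of reaction ξ = 2.48X.
Moles: n_C = 2.48 − 2.48X; n_E = 4.04 − 2.48X; n_D = 2.48X.
n_T = Σnᵢ = 6.52 − 2.48X.
With p_i = (n_i/n_T)P, K_p = p_D / (p_C p_E).
Substituting and setting equal to 0.567 atm^-1 gives a polynomial in X; the root in (0,1) is X = 0.675.
Then n_E = 2.37, n_T = 4.85, so y_E = 0.488.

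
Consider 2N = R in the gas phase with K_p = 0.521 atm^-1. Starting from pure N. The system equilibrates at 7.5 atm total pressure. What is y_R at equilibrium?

y_R = 0.606

Basis: 1 mol N initially; let X = conversion of N. Extent ξ = 0.5X.
Species balance: n_N = 1 − X; n_R = 0.5X.
Total moles n_T = 1 − 0.5X.
With p_i = (n_i/n_T)P, K_p = p_R / (p_N^2).
Substituting and setting equal to 0.521 atm^-1 gives a polynomial in X; the root in (0,1) is X = 0.755.
Then n_R = 0.377, n_T = 0.623, so y_R = 0.606.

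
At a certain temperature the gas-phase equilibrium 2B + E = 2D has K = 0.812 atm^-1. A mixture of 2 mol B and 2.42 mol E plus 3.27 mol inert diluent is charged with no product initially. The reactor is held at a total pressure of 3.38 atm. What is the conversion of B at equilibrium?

Take 2 mol B as basis and let X be its fractional conversion, so ξ = X.
Moles: n_B = 2 − 2X; n_E = 2.42 − X; n_D = 2X; n_I = 3.27 (inert).
Total moles n_T = 7.69 − X.
y_i = n_i/n_T, p_i = y_i·P. K = p_D^2 / (p_B^2 p_E).
Substituting and setting equal to 0.812 atm^-1 gives a polynomial in X; the root in (0,1) is X = 0.463.

X = 0.463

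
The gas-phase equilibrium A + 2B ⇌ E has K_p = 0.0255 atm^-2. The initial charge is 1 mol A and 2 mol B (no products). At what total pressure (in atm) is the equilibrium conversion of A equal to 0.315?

P = 7.35 atm

Let X = conversion of A (basis 1 mol A); extent of reaction ξ = X.
Species balance: n_A = 1 − X; n_B = 2 − 2X; n_E = X.
n_T = Σnᵢ = 3 − 2X.
K_p = p_E / (p_A p_B^2) with p_i = (n_i/n_T)·P.
At X = 0.315: the mole-fraction product g(X) = Π y_i^ν_i = 1.376. Since K_p = g(X)·P^{-2}, P = (g/K_p)^(1/2) = (1.376/0.0255)^(1/2) = 7.35 atm.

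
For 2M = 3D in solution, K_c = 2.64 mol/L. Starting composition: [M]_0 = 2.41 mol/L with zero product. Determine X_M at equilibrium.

X = 0.457

Let X = conversion of M; extent ξ = 2.41X/2 mol/L.
Concentrations: [M] = 2.41 − 2.41X; [D] = 3.62X.
K_c = [D]^3 / ([M]^2).
This equals 2.64 at X = 0.457 (the root in 0 < X < 1).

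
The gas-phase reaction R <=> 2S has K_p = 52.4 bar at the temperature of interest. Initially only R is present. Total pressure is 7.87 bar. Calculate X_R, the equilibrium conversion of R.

Take 1 mol R as basis and let X be its fractional conversion, so ξ = X.
At extent ξ: n_R = 1 − X; n_S = 2X.
Summing: n_T = 1 + X.
With p_i = (n_i/n_T)P, K_p = p_S^2 / (p_R).
This yields a degree-2 equation in X; solving on (0,1), X = 0.790.

X = 0.790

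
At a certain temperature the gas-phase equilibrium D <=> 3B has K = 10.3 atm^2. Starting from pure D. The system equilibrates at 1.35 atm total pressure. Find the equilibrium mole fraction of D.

Basis: 1 mol D initially; let X = conversion of D. Extent ξ = X.
Species balance: n_D = 1 − X; n_B = 3X.
Summing: n_T = 1 + 2X.
Mole fractions y_i = n_i/n_T; K = p_B^3 / (p_D) with p_i = y_i·P.
Equating to 10.3 atm^2 and solving on 0 < X < 1: X = 0.709.
Then n_D = 0.291, n_T = 2.42, so y_D = 0.120.

y_D = 0.120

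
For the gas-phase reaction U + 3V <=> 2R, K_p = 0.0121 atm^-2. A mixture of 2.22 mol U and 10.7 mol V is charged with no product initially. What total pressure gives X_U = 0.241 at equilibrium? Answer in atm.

P = 3.24 atm

Take 2.22 mol U as basis and let X be its fractional conversion, so ξ = 2.22X.
Moles: n_U = 2.22 − 2.22X; n_V = 10.7 − 6.66X; n_R = 4.44X.
n_T = Σnᵢ = 12.9 − 4.44X.
K_p = p_R^2 / (p_U p_V^3) with p_i = (n_i/n_T)·P.
At X = 0.241: the mole-fraction product g(X) = Π y_i^ν_i = 0.1268. Since K_p = g(X)·P^{-2}, P = (g/K_p)^(1/2) = (0.1268/0.0121)^(1/2) = 3.24 atm.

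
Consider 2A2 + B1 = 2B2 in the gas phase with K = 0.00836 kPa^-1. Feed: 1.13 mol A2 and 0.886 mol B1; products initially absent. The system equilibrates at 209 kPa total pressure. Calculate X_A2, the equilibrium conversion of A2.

Take 1.13 mol A2 as basis and let X be its fractional conversion, so ξ = 0.565X.
Moles: n_A2 = 1.13 − 1.13X; n_B1 = 0.886 − 0.565X; n_B2 = 1.13X.
Summing: n_T = 2.02 − 0.565X.
y_i = n_i/n_T, p_i = y_i·P. K = p_B2^2 / (p_A2^2 p_B1).
This yields a degree-3 equation in X; solving on (0,1), X = 0.442.

X = 0.442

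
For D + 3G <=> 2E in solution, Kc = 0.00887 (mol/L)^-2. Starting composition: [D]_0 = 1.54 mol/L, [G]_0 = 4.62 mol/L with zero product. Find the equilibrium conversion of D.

X = 0.226

Let X = conversion of D; extent ξ = 1.54·X mol/L.
Concentrations: [D] = 1.54 − 1.54X; [G] = 4.62 − 4.62X; [E] = 3.08X.
Kc = [E]^2 / ([D] [G]^3).
This equals 0.00887 at X = 0.226 (the root in 0 < X < 1).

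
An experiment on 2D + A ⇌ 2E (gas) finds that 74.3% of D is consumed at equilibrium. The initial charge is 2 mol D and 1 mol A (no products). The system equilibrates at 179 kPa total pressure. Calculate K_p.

K_p = 0.41 kPa^-1

Take 2 mol D as basis and let X be its fractional conversion, so ξ = X.
Mole table: n_D = 2 − 2X; n_A = 1 − X; n_E = 2X.
Total moles n_T = 3 − X.
At X = 0.743: n_D = 0.514, n_A = 0.257, n_E = 1.49, n_T = 2.26.
p_i = (n_i/n_T)·P. K_p = p_E^2 / (p_D^2 p_A) = 0.41 kPa^-1.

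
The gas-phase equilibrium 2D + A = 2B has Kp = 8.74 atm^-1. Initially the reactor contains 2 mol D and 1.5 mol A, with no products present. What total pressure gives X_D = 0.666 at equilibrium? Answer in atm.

Let X = conversion of D (basis 2 mol D); extent of reaction ξ = X.
Species balance: n_D = 2 − 2X; n_A = 1.5 − X; n_B = 2X.
n_T = Σnᵢ = 3.5 − X.
Kp = p_B^2 / (p_D^2 p_A) with p_i = (n_i/n_T)·P.
At X = 0.666: the mole-fraction product g(X) = Π y_i^ν_i = 13.51. Since Kp = g(X)·P^{-1}, P = (g/Kp)^(1/1) = (13.51/8.74)^(1/1) = 1.55 atm.

P = 1.55 atm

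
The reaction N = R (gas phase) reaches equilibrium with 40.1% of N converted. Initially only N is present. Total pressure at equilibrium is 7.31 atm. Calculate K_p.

K_p = 0.669

Take 1 mol N as basis and let X be its fractional conversion, so ξ = X.
At extent ξ: n_N = 1 − X; n_R = X.
Since Δν = 0, n_T = 1 throughout.
At X = 0.401: n_N = 0.599, n_R = 0.401, n_T = 1.
p_i = (n_i/n_T)·P. K_p = p_R / (p_N) = 0.669.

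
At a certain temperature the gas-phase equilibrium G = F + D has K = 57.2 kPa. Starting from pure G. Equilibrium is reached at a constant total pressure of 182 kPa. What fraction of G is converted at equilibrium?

X = 0.489

Basis: 1 mol G initially; let X = conversion of G. Extent ξ = X.
Mole table: n_G = 1 − X; n_F = X; n_D = X.
Total moles n_T = 1 + X.
y_i = n_i/n_T, p_i = y_i·P. K = p_F p_D / (p_G).
Setting this equal to 57.2 kPa and taking the physical root (0 < X < 1) gives X = 0.489.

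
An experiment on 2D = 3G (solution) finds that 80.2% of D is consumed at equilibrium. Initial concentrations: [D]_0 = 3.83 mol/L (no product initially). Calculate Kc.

Kc = 170 mol/L

Let X = conversion of D.
Concentrations: [D] = 3.83 − 3.83X; [G] = 5.75X.
At X = 0.802: [D] = 0.758, [G] = 4.61.
Kc = [G]^3 / ([D]^2) = 170 mol/L.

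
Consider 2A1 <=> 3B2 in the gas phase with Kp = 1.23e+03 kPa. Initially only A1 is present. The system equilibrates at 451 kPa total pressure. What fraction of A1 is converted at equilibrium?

Basis: 1 mol A1 initially; let X = conversion of A1. Extent ξ = 0.5X.
Mole table: n_A1 = 1 − X; n_B2 = 1.5X.
Total moles n_T = 1 + 0.5X.
Mole fractions y_i = n_i/n_T; Kp = p_B2^3 / (p_A1^2) with p_i = y_i·P.
This yields a degree-3 equation in X; solving on (0,1), X = 0.574.

X = 0.574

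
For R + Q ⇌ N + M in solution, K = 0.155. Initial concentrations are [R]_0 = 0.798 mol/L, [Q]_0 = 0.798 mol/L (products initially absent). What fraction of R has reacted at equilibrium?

Let X = conversion of R; extent ξ = 0.798·X mol/L.
Concentrations: [R] = 0.798 − 0.798X; [Q] = 0.798 − 0.798X; [N] = 0.798X; [M] = 0.798X.
K = [N] [M] / ([R] [Q]).
Equating to 0.155: the physical root is X = 0.282.

X = 0.282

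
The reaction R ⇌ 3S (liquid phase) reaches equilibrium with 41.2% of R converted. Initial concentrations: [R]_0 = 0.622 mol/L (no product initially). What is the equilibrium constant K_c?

Let X = conversion of R.
Concentrations: [R] = 0.622 − 0.622X; [S] = 1.87X.
At X = 0.412: [R] = 0.366, [S] = 0.769.
K_c = [S]^3 / ([R]) = 1.24 (mol/L)^2.

K_c = 1.24 (mol/L)^2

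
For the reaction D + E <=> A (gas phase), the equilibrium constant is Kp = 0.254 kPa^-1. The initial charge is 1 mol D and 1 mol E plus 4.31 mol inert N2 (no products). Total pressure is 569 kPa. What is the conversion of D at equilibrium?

X = 0.823

Let X = conversion of D (basis 1 mol D); extent of reaction ξ = X.
Species balance: n_D = 1 − X; n_E = 1 − X; n_A = X; n_I = 4.31 (inert).
Summing: n_T = 6.31 − X.
y_i = n_i/n_T, p_i = y_i·P. Kp = p_A / (p_D p_E).
Setting this equal to 0.254 kPa^-1 and taking the physical root (0 < X < 1) gives X = 0.823.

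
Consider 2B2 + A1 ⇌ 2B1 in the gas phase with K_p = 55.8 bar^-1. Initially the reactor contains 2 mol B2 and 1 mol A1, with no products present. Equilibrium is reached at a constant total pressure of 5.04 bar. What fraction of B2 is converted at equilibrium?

X = 0.826

Basis: 2 mol B2 initially; let X = conversion of B2. Extent ξ = X.
Moles: n_B2 = 2 − 2X; n_A1 = 1 − X; n_B1 = 2X.
Summing: n_T = 3 − X.
With p_i = (n_i/n_T)P, K_p = p_B1^2 / (p_B2^2 p_A1).
Equating to 55.8 bar^-1 and solving on 0 < X < 1: X = 0.826.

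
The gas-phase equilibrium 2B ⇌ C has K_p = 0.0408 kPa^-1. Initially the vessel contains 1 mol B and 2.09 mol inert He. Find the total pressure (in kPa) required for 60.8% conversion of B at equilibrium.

P = 135 kPa

Basis: 1 mol B initially; let X = conversion of B. Extent ξ = 0.5X.
Species balance: n_B = 1 − X; n_C = 0.5X; n_I = 2.09 (inert).
n_T = Σnᵢ = 3.09 − 0.5X.
K_p = p_C / (p_B^2) with p_i = (n_i/n_T)·P.
At X = 0.608: the mole-fraction product g(X) = Π y_i^ν_i = 5.512. Since K_p = g(X)·P^{-1}, P = (g/K_p)^(1/1) = (5.512/0.0408)^(1/1) = 135 kPa.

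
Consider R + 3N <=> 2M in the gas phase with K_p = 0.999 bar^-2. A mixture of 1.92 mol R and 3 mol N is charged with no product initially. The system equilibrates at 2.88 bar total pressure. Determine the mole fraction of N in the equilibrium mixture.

y_N = 0.326

Let X = conversion of N (basis 3 mol N); extent of reaction ξ = X.
Moles: n_R = 1.92 − X; n_N = 3 − 3X; n_M = 2X.
n_T = Σnᵢ = 4.92 − 2X.
y_i = n_i/n_T, p_i = y_i·P. K_p = p_M^2 / (p_R p_N^3).
Setting this equal to 0.999 bar^-2 and taking the physical root (0 < X < 1) gives X = 0.595.
Then n_N = 1.22, n_T = 3.73, so y_N = 0.326.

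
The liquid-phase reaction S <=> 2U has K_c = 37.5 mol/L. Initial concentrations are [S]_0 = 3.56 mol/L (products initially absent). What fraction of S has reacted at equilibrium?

X = 0.773

Let X = conversion of S; extent ξ = 3.56·X mol/L.
Concentrations: [S] = 3.56 − 3.56X; [U] = 7.12X.
K_c = [U]^2 / ([S]).
Setting equal to 37.5 and solving for X on (0,1) gives X = 0.773.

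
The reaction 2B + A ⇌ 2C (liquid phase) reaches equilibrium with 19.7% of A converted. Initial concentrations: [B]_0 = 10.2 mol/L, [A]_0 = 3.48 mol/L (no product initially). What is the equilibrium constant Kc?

Kc = 0.00863 L/mol

Let X = conversion of A.
Concentrations: [B] = 10.2 − 6.96X; [A] = 3.48 − 3.48X; [C] = 6.96X.
At X = 0.197: [B] = 8.83, [A] = 2.79, [C] = 1.37.
Kc = [C]^2 / ([B]^2 [A]) = 0.00863 L/mol.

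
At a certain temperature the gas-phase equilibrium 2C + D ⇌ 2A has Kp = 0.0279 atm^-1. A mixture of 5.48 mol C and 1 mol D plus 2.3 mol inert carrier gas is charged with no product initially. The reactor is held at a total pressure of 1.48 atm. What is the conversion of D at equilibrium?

X = 0.163

Let X = conversion of D (basis 1 mol D); extent of reaction ξ = X.
At extent ξ: n_C = 5.48 − 2X; n_D = 1 − X; n_A = 2X; n_I = 2.3 (inert).
Total moles n_T = 8.78 − X.
With p_i = (n_i/n_T)P, Kp = p_A^2 / (p_C^2 p_D).
Equating to 0.0279 atm^-1 and solving on 0 < X < 1: X = 0.163.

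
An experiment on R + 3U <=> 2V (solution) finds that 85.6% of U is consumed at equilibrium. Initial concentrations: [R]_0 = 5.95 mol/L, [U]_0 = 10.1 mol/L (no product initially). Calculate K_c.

Let X = conversion of U.
Concentrations: [R] = 5.95 − 3.37X; [U] = 10.1 − 10.1X; [V] = 6.73X.
At X = 0.856: [R] = 3.07, [U] = 1.45, [V] = 5.76.
K_c = [V]^2 / ([R] [U]^3) = 3.52 (mol/L)^-2.

K_c = 3.52 (mol/L)^-2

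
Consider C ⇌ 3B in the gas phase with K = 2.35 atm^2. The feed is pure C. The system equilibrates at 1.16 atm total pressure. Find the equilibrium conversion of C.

Basis: 1 mol C initially; let X = conversion of C. Extent ξ = X.
Mole table: n_C = 1 − X; n_B = 3X.
Summing: n_T = 1 + 2X.
With p_i = (n_i/n_T)P, K = p_B^3 / (p_C).
This yields a degree-3 equation in X; solving on (0,1), X = 0.506.

X = 0.506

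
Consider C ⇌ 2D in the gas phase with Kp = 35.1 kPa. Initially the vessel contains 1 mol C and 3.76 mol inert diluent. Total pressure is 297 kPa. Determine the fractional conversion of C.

X = 0.320

Let X = conversion of C (basis 1 mol C); extent of reaction ξ = X.
At extent ξ: n_C = 1 − X; n_D = 2X; n_I = 3.76 (inert).
Summing: n_T = 4.76 + X.
Mole fractions y_i = n_i/n_T; Kp = p_D^2 / (p_C) with p_i = y_i·P.
Setting this equal to 35.1 kPa and taking the physical root (0 < X < 1) gives X = 0.320.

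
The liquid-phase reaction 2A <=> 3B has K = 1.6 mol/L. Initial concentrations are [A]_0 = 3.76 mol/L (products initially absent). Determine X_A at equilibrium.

Let X = conversion of A; extent ξ = 3.76X/2 mol/L.
Concentrations: [A] = 3.76 − 3.76X; [B] = 5.64X.
K = [B]^3 / ([A]^2).
Equating to 1.6 mol/L: the physical root is X = 0.369.

X = 0.369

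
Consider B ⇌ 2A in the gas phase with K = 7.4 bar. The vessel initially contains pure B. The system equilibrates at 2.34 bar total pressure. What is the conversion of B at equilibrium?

Take 1 mol B as basis and let X be its fractional conversion, so ξ = X.
Mole table: n_B = 1 − X; n_A = 2X.
Total moles n_T = 1 + X.
y_i = n_i/n_T, p_i = y_i·P. K = p_A^2 / (p_B).
Setting this equal to 7.4 bar and taking the physical root (0 < X < 1) gives X = 0.664.

X = 0.664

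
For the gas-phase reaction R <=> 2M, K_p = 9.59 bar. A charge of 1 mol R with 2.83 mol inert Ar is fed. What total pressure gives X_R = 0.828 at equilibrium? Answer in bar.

P = 2.8 bar

Take 1 mol R as basis and let X be its fractional conversion, so ξ = X.
Species balance: n_R = 1 − X; n_M = 2X; n_I = 2.83 (inert).
Total moles n_T = 3.83 + X.
K_p = p_M^2 / (p_R) with p_i = (n_i/n_T)·P.
At X = 0.828: the mole-fraction product g(X) = Π y_i^ν_i = 3.423. Since K_p = g(X)·P^{1}, P = (K_p/g)^(1/1) = (9.59/3.423)^(1/1) = 2.8 bar.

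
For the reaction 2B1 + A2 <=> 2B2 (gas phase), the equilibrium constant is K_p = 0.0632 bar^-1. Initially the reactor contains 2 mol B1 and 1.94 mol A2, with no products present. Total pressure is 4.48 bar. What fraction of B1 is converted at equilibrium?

Take 2 mol B1 as basis and let X be its fractional conversion, so ξ = X.
Moles: n_B1 = 2 − 2X; n_A2 = 1.94 − X; n_B2 = 2X.
Summing: n_T = 3.94 − X.
With p_i = (n_i/n_T)P, K_p = p_B2^2 / (p_B1^2 p_A2).
Substituting and setting equal to 0.0632 bar^-1 gives a polynomial in X; the root in (0,1) is X = 0.264.

X = 0.264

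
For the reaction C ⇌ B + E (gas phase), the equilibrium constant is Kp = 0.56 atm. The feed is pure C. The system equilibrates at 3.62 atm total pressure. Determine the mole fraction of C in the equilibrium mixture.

Basis: 1 mol C initially; let X = conversion of C. Extent ξ = X.
At extent ξ: n_C = 1 − X; n_B = X; n_E = X.
Summing: n_T = 1 + X.
With p_i = (n_i/n_T)P, Kp = p_B p_E / (p_C).
This yields a degree-2 equation in X; solving on (0,1), X = 0.366.
Then n_C = 0.634, n_T = 1.37, so y_C = 0.464.

y_C = 0.464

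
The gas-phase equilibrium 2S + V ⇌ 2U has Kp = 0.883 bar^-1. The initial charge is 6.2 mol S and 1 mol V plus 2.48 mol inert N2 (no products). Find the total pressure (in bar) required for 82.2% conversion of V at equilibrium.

Basis: 1 mol V initially; let X = conversion of V. Extent ξ = X.
At extent ξ: n_S = 6.2 − 2X; n_V = 1 − X; n_U = 2X; n_I = 2.48 (inert).
Summing: n_T = 9.68 − X.
Kp = p_U^2 / (p_S^2 p_V) with p_i = (n_i/n_T)·P.
At X = 0.822: the mole-fraction product g(X) = Π y_i^ν_i = 6.48. Since Kp = g(X)·P^{-1}, P = (g/Kp)^(1/1) = (6.48/0.883)^(1/1) = 7.34 bar.

P = 7.34 bar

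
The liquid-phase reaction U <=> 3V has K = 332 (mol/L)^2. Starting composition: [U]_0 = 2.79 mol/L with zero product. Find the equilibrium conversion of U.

Let X = conversion of U; extent ξ = 2.79·X mol/L.
Concentrations: [U] = 2.79 − 2.79X; [V] = 8.37X.
K = [V]^3 / ([U]).
This equals 332 at X = 0.742 (the root in 0 < X < 1).

X = 0.742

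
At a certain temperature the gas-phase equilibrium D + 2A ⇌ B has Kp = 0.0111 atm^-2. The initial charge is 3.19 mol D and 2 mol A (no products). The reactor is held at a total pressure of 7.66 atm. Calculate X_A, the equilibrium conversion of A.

Basis: 2 mol A initially; let X = conversion of A. Extent ξ = X.
Moles: n_D = 3.19 − X; n_A = 2 − 2X; n_B = X.
Total moles n_T = 5.19 − 2X.
Mole fractions y_i = n_i/n_T; Kp = p_B / (p_D p_A^2) with p_i = y_i·P.
Setting this equal to 0.0111 atm^-2 and taking the physical root (0 < X < 1) gives X = 0.212.

X = 0.212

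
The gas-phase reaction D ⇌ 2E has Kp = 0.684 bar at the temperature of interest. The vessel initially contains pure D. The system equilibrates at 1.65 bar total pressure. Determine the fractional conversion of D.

Let X = conversion of D (basis 1 mol D); extent of reaction ξ = X.
Mole table: n_D = 1 − X; n_E = 2X.
Summing: n_T = 1 + X.
Mole fractions y_i = n_i/n_T; Kp = p_E^2 / (p_D) with p_i = y_i·P.
This yields a degree-2 equation in X; solving on (0,1), X = 0.306.

X = 0.306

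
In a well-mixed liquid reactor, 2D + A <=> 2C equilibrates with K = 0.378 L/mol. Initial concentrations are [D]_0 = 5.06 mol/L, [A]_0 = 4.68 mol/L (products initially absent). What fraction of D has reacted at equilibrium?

Let X = conversion of D; extent ξ = 5.06X/2 mol/L.
Concentrations: [D] = 5.06 − 5.06X; [A] = 4.68 − 2.53X; [C] = 5.06X.
K = [C]^2 / ([D]^2 [A]).
Setting equal to 0.378 and solving for X on (0,1) gives X = 0.529.

X = 0.529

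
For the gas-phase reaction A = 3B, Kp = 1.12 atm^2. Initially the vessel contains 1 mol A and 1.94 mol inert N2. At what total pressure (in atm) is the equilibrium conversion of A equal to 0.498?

P = 1.62 atm

Let X = conversion of A (basis 1 mol A); extent of reaction ξ = X.
Species balance: n_A = 1 − X; n_B = 3X; n_I = 1.94 (inert).
Summing: n_T = 2.94 + 2X.
Kp = p_B^3 / (p_A) with p_i = (n_i/n_T)·P.
At X = 0.498: the mole-fraction product g(X) = Π y_i^ν_i = 0.4288. Since Kp = g(X)·P^{2}, P = (Kp/g)^(1/2) = (1.12/0.4288)^(1/2) = 1.62 atm.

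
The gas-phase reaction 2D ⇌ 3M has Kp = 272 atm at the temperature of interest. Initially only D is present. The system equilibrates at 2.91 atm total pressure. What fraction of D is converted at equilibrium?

Basis: 1 mol D initially; let X = conversion of D. Extent ξ = 0.5X.
Species balance: n_D = 1 − X; n_M = 1.5X.
n_T = Σnᵢ = 1 + 0.5X.
Mole fractions y_i = n_i/n_T; Kp = p_M^3 / (p_D^2) with p_i = y_i·P.
Setting this equal to 272 atm and taking the physical root (0 < X < 1) gives X = 0.871.

X = 0.871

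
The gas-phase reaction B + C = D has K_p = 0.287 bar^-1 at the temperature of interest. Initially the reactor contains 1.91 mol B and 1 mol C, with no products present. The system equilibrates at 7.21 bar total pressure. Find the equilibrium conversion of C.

X = 0.544

Let X = conversion of C (basis 1 mol C); extent of reaction ξ = X.
Mole table: n_B = 1.91 − X; n_C = 1 − X; n_D = X.
Summing: n_T = 2.91 − X.
y_i = n_i/n_T, p_i = y_i·P. K_p = p_D / (p_B p_C).
This yields a degree-2 equation in X; solving on (0,1), X = 0.544.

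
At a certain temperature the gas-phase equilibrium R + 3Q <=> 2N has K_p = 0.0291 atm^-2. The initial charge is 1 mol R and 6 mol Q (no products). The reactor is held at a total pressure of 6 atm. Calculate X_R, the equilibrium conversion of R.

X = 0.539

Basis: 1 mol R initially; let X = conversion of R. Extent ξ = X.
Mole table: n_R = 1 − X; n_Q = 6 − 3X; n_N = 2X.
Total moles n_T = 7 − 2X.
With p_i = (n_i/n_T)P, K_p = p_N^2 / (p_R p_Q^3).
This yields a degree-4 equation in X; solving on (0,1), X = 0.539.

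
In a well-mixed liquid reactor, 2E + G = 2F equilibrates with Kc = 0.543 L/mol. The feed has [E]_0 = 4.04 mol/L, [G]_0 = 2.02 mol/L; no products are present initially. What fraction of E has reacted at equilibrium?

Let X = conversion of E; extent ξ = 4.04X/2 mol/L.
Concentrations: [E] = 4.04 − 4.04X; [G] = 2.02 − 2.02X; [F] = 4.04X.
Kc = [F]^2 / ([E]^2 [G]).
Setting equal to 0.543 and solving for X on (0,1) gives X = 0.439.

X = 0.439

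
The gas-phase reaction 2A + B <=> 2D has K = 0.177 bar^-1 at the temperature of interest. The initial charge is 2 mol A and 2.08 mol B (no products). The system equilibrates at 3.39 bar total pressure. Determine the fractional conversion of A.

Let X = conversion of A (basis 2 mol A); extent of reaction ξ = X.
Moles: n_A = 2 − 2X; n_B = 2.08 − X; n_D = 2X.
Summing: n_T = 4.08 − X.
With p_i = (n_i/n_T)P, K = p_D^2 / (p_A^2 p_B).
Substituting and setting equal to 0.177 bar^-1 gives a polynomial in X; the root in (0,1) is X = 0.346.

X = 0.346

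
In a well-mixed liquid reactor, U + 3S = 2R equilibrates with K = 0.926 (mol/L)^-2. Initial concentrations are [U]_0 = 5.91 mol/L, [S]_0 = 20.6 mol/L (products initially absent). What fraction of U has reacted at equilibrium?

X = 0.867

Let X = conversion of U; extent ξ = 5.91·X mol/L.
Concentrations: [U] = 5.91 − 5.91X; [S] = 20.6 − 17.7X; [R] = 11.8X.
K = [R]^2 / ([U] [S]^3).
This equals 0.926 at X = 0.867 (the root in 0 < X < 1).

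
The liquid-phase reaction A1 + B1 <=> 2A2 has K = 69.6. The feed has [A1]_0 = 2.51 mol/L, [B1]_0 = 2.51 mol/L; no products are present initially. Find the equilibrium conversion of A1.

X = 0.807

Let X = conversion of A1; extent ξ = 2.51·X mol/L.
Concentrations: [A1] = 2.51 − 2.51X; [B1] = 2.51 − 2.51X; [A2] = 5.02X.
K = [A2]^2 / ([A1] [B1]).
Equating to 69.6: the physical root is X = 0.807.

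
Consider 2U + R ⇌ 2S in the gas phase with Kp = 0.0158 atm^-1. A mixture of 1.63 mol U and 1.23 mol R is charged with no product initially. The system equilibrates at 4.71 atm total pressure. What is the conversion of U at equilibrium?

Take 1.63 mol U as basis and let X be its fractional conversion, so ξ = 0.815X.
Mole table: n_U = 1.63 − 1.63X; n_R = 1.23 − 0.815X; n_S = 1.63X.
n_T = Σnᵢ = 2.86 − 0.815X.
With p_i = (n_i/n_T)P, Kp = p_S^2 / (p_U^2 p_R).
Substituting and setting equal to 0.0158 atm^-1 gives a polynomial in X; the root in (0,1) is X = 0.148.

X = 0.148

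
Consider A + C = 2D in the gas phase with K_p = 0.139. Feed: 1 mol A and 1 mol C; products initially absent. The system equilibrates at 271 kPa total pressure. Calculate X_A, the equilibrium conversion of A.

X = 0.157

Let X = conversion of A (basis 1 mol A); extent of reaction ξ = X.
At extent ξ: n_A = 1 − X; n_C = 1 − X; n_D = 2X.
n_T stays at 2 (no change in mole number).
y_i = n_i/n_T, p_i = y_i·P. K_p = p_D^2 / (p_A p_C).
Substituting and setting equal to 0.139 gives a polynomial in X; the root in (0,1) is X = 0.157.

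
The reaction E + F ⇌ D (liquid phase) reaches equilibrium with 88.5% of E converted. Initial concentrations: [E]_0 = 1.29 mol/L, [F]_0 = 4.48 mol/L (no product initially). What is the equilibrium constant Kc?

Kc = 2.31 L/mol

Let X = conversion of E.
Concentrations: [E] = 1.29 − 1.29X; [F] = 4.48 − 1.29X; [D] = 1.29X.
At X = 0.885: [E] = 0.148, [F] = 3.34, [D] = 1.14.
Kc = [D] / ([E] [F]) = 2.31 L/mol.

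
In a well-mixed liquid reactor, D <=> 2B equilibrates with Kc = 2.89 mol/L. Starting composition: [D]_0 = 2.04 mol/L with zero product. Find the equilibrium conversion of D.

Let X = conversion of D; extent ξ = 2.04·X mol/L.
Concentrations: [D] = 2.04 − 2.04X; [B] = 4.08X.
Kc = [B]^2 / ([D]).
Equating to 2.89 mol/L: the physical root is X = 0.444.

X = 0.444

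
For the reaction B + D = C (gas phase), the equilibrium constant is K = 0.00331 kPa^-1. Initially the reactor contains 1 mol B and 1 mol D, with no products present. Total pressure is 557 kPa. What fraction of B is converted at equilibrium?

Take 1 mol B as basis and let X be its fractional conversion, so ξ = X.
Moles: n_B = 1 − X; n_D = 1 − X; n_C = X.
Total moles n_T = 2 − X.
y_i = n_i/n_T, p_i = y_i·P. K = p_C / (p_B p_D).
Substituting and setting equal to 0.00331 kPa^-1 gives a polynomial in X; the root in (0,1) is X = 0.407.

X = 0.407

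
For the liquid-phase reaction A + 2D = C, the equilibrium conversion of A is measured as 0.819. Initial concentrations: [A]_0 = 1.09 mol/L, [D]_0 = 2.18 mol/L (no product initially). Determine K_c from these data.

Let X = conversion of A.
Concentrations: [A] = 1.09 − 1.09X; [D] = 2.18 − 2.18X; [C] = 1.09X.
At X = 0.819: [A] = 0.197, [D] = 0.395, [C] = 0.893.
K_c = [C] / ([A] [D]^2) = 29.1 (mol/L)^-2.

K_c = 29.1 (mol/L)^-2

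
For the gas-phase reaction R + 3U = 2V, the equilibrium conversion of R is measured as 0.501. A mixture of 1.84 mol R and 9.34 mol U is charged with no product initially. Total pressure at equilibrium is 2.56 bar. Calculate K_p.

Basis: 1.84 mol R initially; let X = conversion of R. Extent ξ = 1.84X.
At extent ξ: n_R = 1.84 − 1.84X; n_U = 9.34 − 5.52X; n_V = 3.68X.
Summing: n_T = 11.2 − 3.68X.
At X = 0.501: n_R = 0.918, n_U = 6.57, n_V = 1.84, n_T = 9.34.
p_i = (n_i/n_T)·P. K_p = p_V^2 / (p_R p_U^3) = 0.173 bar^-2.

K_p = 0.173 bar^-2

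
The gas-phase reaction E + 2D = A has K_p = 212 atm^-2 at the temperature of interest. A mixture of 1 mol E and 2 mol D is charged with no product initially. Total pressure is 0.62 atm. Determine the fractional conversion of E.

X = 0.834

Take 1 mol E as basis and let X be its fractional conversion, so ξ = X.
Moles: n_E = 1 − X; n_D = 2 − 2X; n_A = X.
Total moles n_T = 3 − 2X.
Mole fractions y_i = n_i/n_T; K_p = p_A / (p_E p_D^2) with p_i = y_i·P.
Equating to 212 atm^-2 and solving on 0 < X < 1: X = 0.834.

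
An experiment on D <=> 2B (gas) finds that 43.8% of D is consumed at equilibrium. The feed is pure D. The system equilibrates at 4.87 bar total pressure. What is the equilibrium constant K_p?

Let X = conversion of D (basis 1 mol D); extent of reaction ξ = X.
Moles: n_D = 1 − X; n_B = 2X.
n_T = Σnᵢ = 1 + X.
At X = 0.438: n_D = 0.562, n_B = 0.876, n_T = 1.44.
p_i = (n_i/n_T)·P. K_p = p_B^2 / (p_D) = 4.62 bar.

K_p = 4.62 bar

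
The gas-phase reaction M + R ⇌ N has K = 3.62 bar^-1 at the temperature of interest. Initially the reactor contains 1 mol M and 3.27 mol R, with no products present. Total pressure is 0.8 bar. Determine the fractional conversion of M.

X = 0.676

Take 1 mol M as basis and let X be its fractional conversion, so ξ = X.
Mole table: n_M = 1 − X; n_R = 3.27 − X; n_N = X.
Total moles n_T = 4.27 − X.
y_i = n_i/n_T, p_i = y_i·P. K = p_N / (p_M p_R).
Equating to 3.62 bar^-1 and solving on 0 < X < 1: X = 0.676.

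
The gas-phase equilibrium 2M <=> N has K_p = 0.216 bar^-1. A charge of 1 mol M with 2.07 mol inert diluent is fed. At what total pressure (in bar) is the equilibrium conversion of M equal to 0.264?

P = 3.31 bar

Take 1 mol M as basis and let X be its fractional conversion, so ξ = 0.5X.
Species balance: n_M = 1 − X; n_N = 0.5X; n_I = 2.07 (inert).
Total moles n_T = 3.07 − 0.5X.
K_p = p_N / (p_M^2) with p_i = (n_i/n_T)·P.
At X = 0.264: the mole-fraction product g(X) = Π y_i^ν_i = 0.7159. Since K_p = g(X)·P^{-1}, P = (g/K_p)^(1/1) = (0.7159/0.216)^(1/1) = 3.31 bar.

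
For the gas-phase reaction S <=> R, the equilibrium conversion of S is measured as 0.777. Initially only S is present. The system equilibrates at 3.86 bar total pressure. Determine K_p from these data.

Basis: 1 mol S initially; let X = conversion of S. Extent ξ = X.
Mole table: n_S = 1 − X; n_R = X.
Since Δν = 0, n_T = 1 throughout.
At X = 0.777: n_S = 0.223, n_R = 0.777, n_T = 1.
p_i = (n_i/n_T)·P. K_p = p_R / (p_S) = 3.48.

K_p = 3.48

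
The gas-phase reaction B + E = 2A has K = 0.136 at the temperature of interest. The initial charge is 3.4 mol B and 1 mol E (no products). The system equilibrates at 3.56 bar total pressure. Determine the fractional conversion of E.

Take 1 mol E as basis and let X be its fractional conversion, so ξ = X.
Mole table: n_B = 3.4 − X; n_E = 1 − X; n_A = 2X.
n_T stays at 4.4 (no change in mole number).
y_i = n_i/n_T, p_i = y_i·P. K = p_A^2 / (p_B p_E).
Equating to 0.136 and solving on 0 < X < 1: X = 0.277.

X = 0.277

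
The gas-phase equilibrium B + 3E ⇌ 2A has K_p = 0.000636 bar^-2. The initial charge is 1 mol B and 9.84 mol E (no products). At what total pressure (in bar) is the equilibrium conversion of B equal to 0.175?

P = 5.64 bar

Let X = conversion of B (basis 1 mol B); extent of reaction ξ = X.
Mole table: n_B = 1 − X; n_E = 9.84 − 3X; n_A = 2X.
Total moles n_T = 10.8 − 2X.
K_p = p_A^2 / (p_B p_E^3) with p_i = (n_i/n_T)·P.
At X = 0.175: the mole-fraction product g(X) = Π y_i^ν_i = 0.02022. Since K_p = g(X)·P^{-2}, P = (g/K_p)^(1/2) = (0.02022/0.000636)^(1/2) = 5.64 bar.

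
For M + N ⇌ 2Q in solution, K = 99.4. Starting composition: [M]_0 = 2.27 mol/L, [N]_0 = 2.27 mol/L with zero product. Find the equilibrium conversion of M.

X = 0.833

Let X = conversion of M; extent ξ = 2.27·X mol/L.
Concentrations: [M] = 2.27 − 2.27X; [N] = 2.27 − 2.27X; [Q] = 4.54X.
K = [Q]^2 / ([M] [N]).
Setting equal to 99.4 and solving for X on (0,1) gives X = 0.833.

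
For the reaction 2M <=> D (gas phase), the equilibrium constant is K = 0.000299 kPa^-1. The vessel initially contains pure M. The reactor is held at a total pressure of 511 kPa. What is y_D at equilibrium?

y_D = 0.119

Take 1 mol M as basis and let X be its fractional conversion, so ξ = 0.5X.
At extent ξ: n_M = 1 − X; n_D = 0.5X.
n_T = Σnᵢ = 1 − 0.5X.
Mole fractions y_i = n_i/n_T; K = p_D / (p_M^2) with p_i = y_i·P.
Setting this equal to 0.000299 kPa^-1 and taking the physical root (0 < X < 1) gives X = 0.212.
Then n_D = 0.106, n_T = 0.894, so y_D = 0.119.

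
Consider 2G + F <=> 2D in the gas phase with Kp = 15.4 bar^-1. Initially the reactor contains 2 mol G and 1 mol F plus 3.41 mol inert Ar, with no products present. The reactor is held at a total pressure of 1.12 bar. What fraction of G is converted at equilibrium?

X = 0.538

Basis: 2 mol G initially; let X = conversion of G. Extent ξ = X.
At extent ξ: n_G = 2 − 2X; n_F = 1 − X; n_D = 2X; n_I = 3.41 (inert).
n_T = Σnᵢ = 6.41 − X.
With p_i = (n_i/n_T)P, Kp = p_D^2 / (p_G^2 p_F).
Setting this equal to 15.4 bar^-1 and taking the physical root (0 < X < 1) gives X = 0.538.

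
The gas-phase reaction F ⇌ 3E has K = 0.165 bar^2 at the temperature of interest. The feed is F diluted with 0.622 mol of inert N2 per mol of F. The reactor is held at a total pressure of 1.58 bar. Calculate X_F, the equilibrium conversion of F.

X = 0.200

Take 1 mol F as basis and let X be its fractional conversion, so ξ = X.
Species balance: n_F = 1 − X; n_E = 3X; n_I = 0.622 (inert).
n_T = Σnᵢ = 1.62 + 2X.
With p_i = (n_i/n_T)P, K = p_E^3 / (p_F).
Equating to 0.165 bar^2 and solving on 0 < X < 1: X = 0.200.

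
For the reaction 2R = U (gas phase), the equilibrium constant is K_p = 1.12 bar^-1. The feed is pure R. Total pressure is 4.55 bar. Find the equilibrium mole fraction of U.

Take 1 mol R as basis and let X be its fractional conversion, so ξ = 0.5X.
At extent ξ: n_R = 1 − X; n_U = 0.5X.
Summing: n_T = 1 − 0.5X.
With p_i = (n_i/n_T)P, K_p = p_U / (p_R^2).
Setting this equal to 1.12 bar^-1 and taking the physical root (0 < X < 1) gives X = 0.784.
Then n_U = 0.392, n_T = 0.608, so y_U = 0.644.

y_U = 0.644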